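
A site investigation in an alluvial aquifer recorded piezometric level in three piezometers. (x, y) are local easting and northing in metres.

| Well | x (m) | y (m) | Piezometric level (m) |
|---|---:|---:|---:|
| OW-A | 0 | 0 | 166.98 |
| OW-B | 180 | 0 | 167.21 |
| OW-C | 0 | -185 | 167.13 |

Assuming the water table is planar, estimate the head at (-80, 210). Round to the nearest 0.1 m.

∂h/∂x = (167.21 − 166.98) / (180 − 0) = +0.001278
∂h/∂y = (167.13 − 166.98) / (-185 − 0) = -0.0008108
h(-80, 210) = 166.98 + (+0.001278)·(-80) + (-0.0008108)·(210) = 166.98 -0.102 -0.170 = 166.708 m.

166.7 m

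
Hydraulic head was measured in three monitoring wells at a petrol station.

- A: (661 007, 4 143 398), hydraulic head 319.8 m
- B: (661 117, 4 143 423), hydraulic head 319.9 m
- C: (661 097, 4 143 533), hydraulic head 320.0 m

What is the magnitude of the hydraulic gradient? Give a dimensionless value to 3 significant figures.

0.00123

With h = a·x + b·y + c and A as origin, the differences give:
  110·a + 25·b = +0.1
  90·a + 135·b = +0.2
Eliminate b (×135 and ×25, subtract): 12600·a = 8.50 → a = ∂h/∂x = +0.0006746
Back-substitute: b = ∂h/∂y = +0.001032.
|∇h| = √(0.0006746² + 0.001032²) = 0.001233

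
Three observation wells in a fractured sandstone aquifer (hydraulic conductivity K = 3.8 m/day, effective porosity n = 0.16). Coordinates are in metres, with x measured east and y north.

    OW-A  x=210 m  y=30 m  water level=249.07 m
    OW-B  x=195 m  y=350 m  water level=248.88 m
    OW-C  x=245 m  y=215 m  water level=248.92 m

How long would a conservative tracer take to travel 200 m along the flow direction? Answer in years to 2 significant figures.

Three-point gradient (reference OW-A): Δ to OW-B = (-15, 320, -0.19), Δ to OW-C = (35, 185, -0.15).
∂h/∂x = -0.0009195, ∂h/∂y = -0.0006369 (det = -13975).
|∇h| = √(-0.0009195² + -0.0006369²) = 0.001119
Seepage velocity v = K·i/n = 3.8 × 0.001119 / 0.16 = 0.02658 m/day.
t = 200 / 0.02658 = 7524 days = 20.6 years.

21 years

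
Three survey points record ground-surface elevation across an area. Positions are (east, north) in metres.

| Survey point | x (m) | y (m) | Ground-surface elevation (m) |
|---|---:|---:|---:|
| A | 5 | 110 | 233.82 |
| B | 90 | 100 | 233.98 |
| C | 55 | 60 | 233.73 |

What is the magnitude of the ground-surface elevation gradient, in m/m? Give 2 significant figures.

0.0048 m/m

Differences from A: to B (Δx, Δy, Δh) = (85, -10, +0.16); to C = (50, -50, -0.09).
Determinant of the coordinate differences = 85·(-50) − 50·(-10) = -3750.
∂z/∂x = [(+0.16)·(-50) − (-0.09)·(-10)] / -3750 = +0.002373
∂z/∂y = [85·(-0.09) − 50·(+0.16)] / -3750 = +0.004173
|∇f| = √(0.002373² + 0.004173²) = 0.004801 m/m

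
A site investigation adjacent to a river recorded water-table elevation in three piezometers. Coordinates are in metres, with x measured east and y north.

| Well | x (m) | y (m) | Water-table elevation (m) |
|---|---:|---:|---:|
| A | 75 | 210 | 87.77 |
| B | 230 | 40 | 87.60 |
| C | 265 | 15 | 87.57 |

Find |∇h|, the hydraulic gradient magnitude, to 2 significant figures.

Three-point gradient (reference A): Δ to B = (155, -170, -0.17), Δ to C = (190, -195, -0.20).
∂h/∂x = -0.0004096, ∂h/∂y = +0.0006265 (det = 2075).
|∇h| = √(-0.0004096² + 0.0006265²) = 0.0007485

0.00075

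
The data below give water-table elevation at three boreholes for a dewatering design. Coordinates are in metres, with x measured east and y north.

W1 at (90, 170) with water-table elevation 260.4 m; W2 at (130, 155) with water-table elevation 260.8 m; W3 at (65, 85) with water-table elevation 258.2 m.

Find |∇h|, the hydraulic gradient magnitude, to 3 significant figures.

With h = a·x + b·y + c and W1 as origin, the differences give:
  40·a + (-15)·b = +0.4
  (-25)·a + (-85)·b = -2.2
Eliminate b (×(-85) and ×(-15), subtract): -3775·a = -67.00 → a = ∂h/∂x = +0.01775
Back-substitute: b = ∂h/∂y = +0.02066.
|∇h| = √(0.01775² + 0.02066²) = 0.02724

0.0272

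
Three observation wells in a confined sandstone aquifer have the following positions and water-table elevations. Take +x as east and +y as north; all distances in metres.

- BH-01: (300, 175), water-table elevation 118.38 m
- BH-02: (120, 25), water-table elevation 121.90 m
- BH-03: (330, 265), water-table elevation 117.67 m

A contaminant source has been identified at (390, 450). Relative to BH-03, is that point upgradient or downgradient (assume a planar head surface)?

Taking BH-01 as reference: BH-02−BH-01 = (-180, -150, +3.52); BH-03−BH-01 = (30, 90, -0.71).
Solve a·Δx + b·Δy = Δh: det = (-180)·90 − 30·(-150) = -11700.
∂h/∂x = [(+3.52)·90 − (-0.71)·(-150)] / -11700 = -0.01797
∂h/∂y = [(-180)·(-0.71) − 30·(+3.52)] / -11700 = -0.001897
Head at (390, 450) = 118.38 + (-0.01797)·(90) + (-0.001897)·(275) = 116.24 m.
That is lower than the 117.67 m at BH-03, so the point is downgradient.

downgradient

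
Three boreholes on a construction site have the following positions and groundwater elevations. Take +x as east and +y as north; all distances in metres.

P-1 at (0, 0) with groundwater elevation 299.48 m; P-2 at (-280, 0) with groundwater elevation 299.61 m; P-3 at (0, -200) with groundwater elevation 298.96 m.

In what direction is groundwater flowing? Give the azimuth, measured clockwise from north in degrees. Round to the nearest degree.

170°

∂h/∂x = (299.61 − 299.48) / (-280 − 0) = -0.0004643
∂h/∂y = (298.96 − 299.48) / (-200 − 0) = +0.002600
Flow direction (−∇h) has components (+0.0004643 E, -0.002600 N).
Azimuth = atan2(E, N) = atan2(+0.0004643, -0.002600) = 169.9° ≈ 170°.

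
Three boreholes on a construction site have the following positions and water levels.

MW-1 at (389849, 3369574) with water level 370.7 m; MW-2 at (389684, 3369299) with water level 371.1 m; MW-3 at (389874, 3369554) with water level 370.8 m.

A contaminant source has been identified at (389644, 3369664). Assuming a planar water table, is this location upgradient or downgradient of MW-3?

downgradient

Three-point gradient (reference MW-1): Δ to MW-2 = (-165, -275, +0.4), Δ to MW-3 = (25, -20, +0.1).
∂h/∂x = +0.001916, ∂h/∂y = -0.002604 (det = 10175).
Head at (389644, 3369664) = 370.7 + (+0.001916)·(-205) + (-0.002604)·(90) = 370.07 m.
That is lower than the 370.8 m at MW-3, so the point is downgradient.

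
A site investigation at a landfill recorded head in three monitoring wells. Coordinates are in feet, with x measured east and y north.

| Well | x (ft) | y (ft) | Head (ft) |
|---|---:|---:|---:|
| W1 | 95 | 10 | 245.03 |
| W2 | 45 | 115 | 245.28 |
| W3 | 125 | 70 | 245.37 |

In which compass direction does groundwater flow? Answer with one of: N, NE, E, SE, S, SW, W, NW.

With h = a·x + b·y + c and W1 as origin, the differences give:
  (-50)·a + 105·b = +0.25
  30·a + 60·b = +0.34
Eliminate b (×60 and ×105, subtract): -6150·a = -20.700 → a = ∂h/∂x = +0.003366
Back-substitute: b = ∂h/∂y = +0.003984.
Flow = −∇h = (-0.003366 east, -0.003984 north), which points southwest.

SW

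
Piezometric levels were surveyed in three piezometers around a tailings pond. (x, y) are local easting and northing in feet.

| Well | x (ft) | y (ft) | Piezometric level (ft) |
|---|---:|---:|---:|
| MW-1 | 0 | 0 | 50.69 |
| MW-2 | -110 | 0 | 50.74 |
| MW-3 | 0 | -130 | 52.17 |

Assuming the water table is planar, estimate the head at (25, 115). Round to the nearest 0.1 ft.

∂h/∂x = (50.74 − 50.69) / (-110 − 0) = -0.0004545
∂h/∂y = (52.17 − 50.69) / (-130 − 0) = -0.01138
h(25, 115) = 50.69 + (-0.0004545)·(25) + (-0.01138)·(115) = 50.69 -0.011 -1.309 = 49.369 ft.

49.4 ft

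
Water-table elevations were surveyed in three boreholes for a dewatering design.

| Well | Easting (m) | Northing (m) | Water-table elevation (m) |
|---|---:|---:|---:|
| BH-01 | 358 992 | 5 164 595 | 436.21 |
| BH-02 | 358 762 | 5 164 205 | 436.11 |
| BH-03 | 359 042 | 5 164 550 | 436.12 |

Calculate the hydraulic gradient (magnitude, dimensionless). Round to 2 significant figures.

With h = a·x + b·y + c and BH-01 as origin, the differences give:
  (-230)·a + (-390)·b = -0.10
  50·a + (-45)·b = -0.09
Eliminate b (×(-45) and ×(-390), subtract): 29850·a = -30.600 → a = ∂h/∂x = -0.001025
Back-substitute: b = ∂h/∂y = +0.0008610.
|∇h| = √(-0.001025² + 0.0008610²) = 0.001339

0.0013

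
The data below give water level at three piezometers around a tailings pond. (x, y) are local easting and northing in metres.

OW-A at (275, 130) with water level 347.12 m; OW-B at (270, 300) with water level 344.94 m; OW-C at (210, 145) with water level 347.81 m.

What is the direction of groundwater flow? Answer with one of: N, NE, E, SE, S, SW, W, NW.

NE

Taking OW-A as reference: OW-B−OW-A = (-5, 170, -2.18); OW-C−OW-A = (-65, 15, +0.69).
Solve a·Δx + b·Δy = Δh: det = (-5)·15 − (-65)·170 = 10975.
∂h/∂x = [(-2.18)·15 − (+0.69)·170] / 10975 = -0.01367
∂h/∂y = [(-5)·(+0.69) − (-65)·(-2.18)] / 10975 = -0.01323
Flow = −∇h = (+0.01367 east, +0.01323 north), which points northeast.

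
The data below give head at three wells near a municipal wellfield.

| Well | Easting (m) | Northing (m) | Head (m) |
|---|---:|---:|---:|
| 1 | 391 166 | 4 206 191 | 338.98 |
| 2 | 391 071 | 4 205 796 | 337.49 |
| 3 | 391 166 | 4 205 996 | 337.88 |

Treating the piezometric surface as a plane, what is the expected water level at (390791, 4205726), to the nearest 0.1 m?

Taking 1 as reference: 2−1 = (-95, -395, -1.49); 3−1 = (0, -195, -1.10).
Solve a·Δx + b·Δy = Δh: det = (-95)·(-195) − 0·(-395) = 18525.
∂h/∂x = [(-1.49)·(-195) − (-1.10)·(-395)] / 18525 = -0.007771
∂h/∂y = [(-95)·(-1.10) − 0·(-1.49)] / 18525 = +0.005641
h(390791, 4205726) = 338.98 + (-0.007771)·(-375) + (+0.005641)·(-465) = 338.98 +2.914 -2.623 = 339.271 m.

339.3 m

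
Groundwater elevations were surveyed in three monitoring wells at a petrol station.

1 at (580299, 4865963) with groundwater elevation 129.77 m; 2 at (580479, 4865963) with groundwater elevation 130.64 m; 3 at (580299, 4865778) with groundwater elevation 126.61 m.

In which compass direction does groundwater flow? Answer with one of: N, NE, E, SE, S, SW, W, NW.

∂h/∂x = (130.64 − 129.77) / (580479 − 580299) = +0.004833
∂h/∂y = (126.61 − 129.77) / (4865778 − 4865963) = +0.01708
Flow = −∇h = (-0.004833 east, -0.01708 north), which points south.

S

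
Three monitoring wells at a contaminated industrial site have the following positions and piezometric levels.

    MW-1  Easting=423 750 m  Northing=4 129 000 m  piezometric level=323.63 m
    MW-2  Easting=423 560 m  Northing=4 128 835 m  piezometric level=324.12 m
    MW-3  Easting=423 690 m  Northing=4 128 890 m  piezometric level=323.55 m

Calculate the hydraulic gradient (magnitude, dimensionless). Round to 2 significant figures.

0.0073

Three-point gradient (reference MW-1): Δ to MW-2 = (-190, -165, +0.49), Δ to MW-3 = (-60, -110, -0.08).
∂h/∂x = -0.006100, ∂h/∂y = +0.004055 (det = 11000).
|∇h| = √(-0.006100² + 0.004055²) = 0.007325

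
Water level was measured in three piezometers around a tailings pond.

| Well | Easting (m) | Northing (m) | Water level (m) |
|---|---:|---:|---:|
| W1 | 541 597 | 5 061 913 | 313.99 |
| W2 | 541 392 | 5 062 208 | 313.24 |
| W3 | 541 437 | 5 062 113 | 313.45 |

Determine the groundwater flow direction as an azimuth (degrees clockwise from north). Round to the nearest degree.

With h = a·x + b·y + c and W1 as origin, the differences give:
  (-205)·a + 295·b = -0.75
  (-160)·a + 200·b = -0.54
Eliminate b (×200 and ×295, subtract): 6200·a = 9.300 → a = ∂h/∂x = +0.001500
Back-substitute: b = ∂h/∂y = -0.001500.
Flow direction (−∇h) has components (-0.001500 E, +0.001500 N).
Azimuth = atan2(E, N) = atan2(-0.001500, +0.001500) = 315.0° ≈ 315°.

315°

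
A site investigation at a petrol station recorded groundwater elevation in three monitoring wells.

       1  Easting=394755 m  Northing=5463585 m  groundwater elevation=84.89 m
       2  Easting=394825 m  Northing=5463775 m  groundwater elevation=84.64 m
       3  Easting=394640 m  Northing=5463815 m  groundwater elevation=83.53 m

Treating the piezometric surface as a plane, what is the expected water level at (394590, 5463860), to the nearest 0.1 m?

Three-point gradient (reference 1): Δ to 2 = (70, 190, -0.25), Δ to 3 = (-115, 230, -1.36).
∂h/∂x = +0.005294, ∂h/∂y = -0.003266 (det = 37950).
h(394590, 5463860) = 84.89 + (+0.005294)·(-165) + (-0.003266)·(275) = 84.89 -0.873 -0.898 = 83.118 m.

83.1 m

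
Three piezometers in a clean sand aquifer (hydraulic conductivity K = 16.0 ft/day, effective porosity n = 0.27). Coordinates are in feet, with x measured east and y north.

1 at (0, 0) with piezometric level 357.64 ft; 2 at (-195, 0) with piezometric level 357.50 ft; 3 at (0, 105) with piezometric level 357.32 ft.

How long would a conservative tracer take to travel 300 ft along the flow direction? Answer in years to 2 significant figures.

∂h/∂x = (357.50 − 357.64) / (-195 − 0) = +0.0007179
∂h/∂y = (357.32 − 357.64) / (105 − 0) = -0.003048
|∇h| = √(0.0007179² + -0.003048²) = 0.003131
Seepage velocity v = K·i/n = 16.0 × 0.003131 / 0.27 = 0.1855 ft/day.
t = 300 / 0.1855 = 1617 days = 4.43 years.

4.4 years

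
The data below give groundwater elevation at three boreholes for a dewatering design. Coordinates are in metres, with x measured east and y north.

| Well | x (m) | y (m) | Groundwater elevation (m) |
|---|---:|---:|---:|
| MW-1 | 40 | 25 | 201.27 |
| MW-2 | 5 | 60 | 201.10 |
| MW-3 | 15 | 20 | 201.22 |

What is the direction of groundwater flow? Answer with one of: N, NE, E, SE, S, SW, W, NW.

Taking MW-1 as reference: MW-2−MW-1 = (-35, 35, -0.17); MW-3−MW-1 = (-25, -5, -0.05).
Determinant of the coordinate differences = (-35)·(-5) − (-25)·35 = 1050.
∂h/∂x = [(-0.17)·(-5) − (-0.05)·35] / 1050 = +0.002476
∂h/∂y = [(-35)·(-0.05) − (-25)·(-0.17)] / 1050 = -0.002381
Flow = −∇h = (-0.002476 east, +0.002381 north), which points northwest.

NW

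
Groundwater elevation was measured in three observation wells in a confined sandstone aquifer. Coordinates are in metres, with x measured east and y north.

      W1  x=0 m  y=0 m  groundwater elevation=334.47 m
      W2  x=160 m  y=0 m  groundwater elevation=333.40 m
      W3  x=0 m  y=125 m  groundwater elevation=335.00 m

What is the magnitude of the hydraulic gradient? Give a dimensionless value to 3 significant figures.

0.00792

∂h/∂x = (333.40 − 334.47) / (160 − 0) = -0.006688
∂h/∂y = (335.00 − 334.47) / (125 − 0) = +0.004240
|∇h| = √(-0.006688² + 0.004240²) = 0.007919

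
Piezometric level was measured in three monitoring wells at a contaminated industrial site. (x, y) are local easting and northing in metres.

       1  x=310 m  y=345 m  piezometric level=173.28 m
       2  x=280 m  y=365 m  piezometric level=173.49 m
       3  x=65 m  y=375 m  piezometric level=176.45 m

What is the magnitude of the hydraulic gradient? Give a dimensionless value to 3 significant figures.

0.0180

With h = a·x + b·y + c and 1 as origin, the differences give:
  (-30)·a + 20·b = +0.21
  (-245)·a + 30·b = +3.17
Eliminate b (×30 and ×20, subtract): 4000·a = -57.100 → a = ∂h/∂x = -0.01427
Back-substitute: b = ∂h/∂y = -0.01091.
|∇h| = √(-0.01427² + -0.01091²) = 0.01796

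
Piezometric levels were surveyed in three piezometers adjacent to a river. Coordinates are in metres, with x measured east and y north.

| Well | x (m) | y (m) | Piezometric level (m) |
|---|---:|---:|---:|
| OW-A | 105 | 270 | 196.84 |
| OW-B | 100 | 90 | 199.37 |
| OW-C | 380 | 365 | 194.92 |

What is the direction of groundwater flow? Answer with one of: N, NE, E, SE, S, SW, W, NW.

N

Taking OW-A as reference: OW-B−OW-A = (-5, -180, +2.53); OW-C−OW-A = (275, 95, -1.92).
Solve a·Δx + b·Δy = Δh: det = (-5)·95 − 275·(-180) = 49025.
∂h/∂x = [(+2.53)·95 − (-1.92)·(-180)] / 49025 = -0.002147
∂h/∂y = [(-5)·(-1.92) − 275·(+2.53)] / 49025 = -0.01400
Flow = −∇h = (+0.002147 east, +0.01400 north), which points north.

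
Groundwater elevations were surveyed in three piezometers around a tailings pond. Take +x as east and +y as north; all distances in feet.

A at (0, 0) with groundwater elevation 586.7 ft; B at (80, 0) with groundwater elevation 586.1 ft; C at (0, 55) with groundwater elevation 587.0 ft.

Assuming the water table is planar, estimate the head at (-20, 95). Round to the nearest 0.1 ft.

∂h/∂x = (586.1 − 586.7) / (80 − 0) = -0.007500
∂h/∂y = (587.0 − 586.7) / (55 − 0) = +0.005455
h(-20, 95) = 586.7 + (-0.007500)·(-20) + (+0.005455)·(95) = 586.7 +0.150 +0.518 = 587.368 ft.

587.4 ft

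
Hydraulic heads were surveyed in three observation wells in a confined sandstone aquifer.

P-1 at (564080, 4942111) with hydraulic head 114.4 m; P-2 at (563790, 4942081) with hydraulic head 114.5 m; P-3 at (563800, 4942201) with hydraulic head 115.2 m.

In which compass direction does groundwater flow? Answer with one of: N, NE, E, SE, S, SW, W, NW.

S

With h = a·x + b·y + c and P-1 as origin, the differences give:
  (-290)·a + (-30)·b = +0.1
  (-280)·a + 90·b = +0.8
Eliminate b (×90 and ×(-30), subtract): -34500·a = 33.00 → a = ∂h/∂x = -0.0009565
Back-substitute: b = ∂h/∂y = +0.005913.
Flow = −∇h = (+0.0009565 east, -0.005913 north), which points south.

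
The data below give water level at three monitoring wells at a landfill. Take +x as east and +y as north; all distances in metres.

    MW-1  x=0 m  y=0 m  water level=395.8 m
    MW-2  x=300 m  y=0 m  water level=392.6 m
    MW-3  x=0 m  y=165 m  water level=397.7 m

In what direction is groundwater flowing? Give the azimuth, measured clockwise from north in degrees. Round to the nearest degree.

137°

∂h/∂x = (392.6 − 395.8) / (300 − 0) = -0.01067
∂h/∂y = (397.7 − 395.8) / (165 − 0) = +0.01152
Flow direction (−∇h) has components (+0.01067 E, -0.01152 N).
Azimuth = atan2(E, N) = atan2(+0.01067, -0.01152) = 137.2° ≈ 137°.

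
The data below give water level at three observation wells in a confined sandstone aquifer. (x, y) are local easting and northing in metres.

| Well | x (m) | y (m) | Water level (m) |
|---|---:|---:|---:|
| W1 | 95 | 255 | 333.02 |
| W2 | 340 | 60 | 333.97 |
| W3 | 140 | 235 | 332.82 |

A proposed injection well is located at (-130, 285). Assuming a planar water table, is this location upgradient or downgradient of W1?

Differences from W1: to W2 (Δx, Δy, Δh) = (245, -195, +0.95); to W3 = (45, -20, -0.20).
Determinant of the coordinate differences = 245·(-20) − 45·(-195) = 3875.
∂h/∂x = [(+0.95)·(-20) − (-0.20)·(-195)] / 3875 = -0.01497
∂h/∂y = [245·(-0.20) − 45·(+0.95)] / 3875 = -0.02368
Head at (-130, 285) = 333.02 + (-0.01497)·(-225) + (-0.02368)·(30) = 335.68 m.
That is higher than the 333.02 m at W1, so the point is upgradient.

upgradient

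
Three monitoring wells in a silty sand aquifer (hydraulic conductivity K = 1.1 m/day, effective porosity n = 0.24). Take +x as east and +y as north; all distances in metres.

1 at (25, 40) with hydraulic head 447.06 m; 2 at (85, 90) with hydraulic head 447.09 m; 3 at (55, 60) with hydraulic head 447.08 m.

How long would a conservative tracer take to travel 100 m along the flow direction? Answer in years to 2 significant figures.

Taking 1 as reference: 2−1 = (60, 50, +0.03); 3−1 = (30, 20, +0.02).
Determinant of the coordinate differences = 60·20 − 30·50 = -300.
∂h/∂x = [(+0.03)·20 − (+0.02)·50] / -300 = +0.001333
∂h/∂y = [60·(+0.02) − 30·(+0.03)] / -300 = -0.0010000
|∇h| = √(0.001333² + -0.0010000²) = 0.001666
Seepage velocity v = K·i/n = 1.1 × 0.001666 / 0.24 = 0.007636 m/day.
t = 100 / 0.007636 = 1.31e+04 days = 35.9 years.

36 years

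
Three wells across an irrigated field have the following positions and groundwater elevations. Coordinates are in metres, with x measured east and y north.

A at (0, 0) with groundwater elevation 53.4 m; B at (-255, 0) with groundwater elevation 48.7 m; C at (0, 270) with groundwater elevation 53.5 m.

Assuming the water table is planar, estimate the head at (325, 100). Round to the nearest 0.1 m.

59.4 m

∂h/∂x = (48.7 − 53.4) / (-255 − 0) = +0.01843
∂h/∂y = (53.5 − 53.4) / (270 − 0) = +0.0003704
h(325, 100) = 53.4 + (+0.01843)·(325) + (+0.0003704)·(100) = 53.4 +5.990 +0.037 = 59.427 m.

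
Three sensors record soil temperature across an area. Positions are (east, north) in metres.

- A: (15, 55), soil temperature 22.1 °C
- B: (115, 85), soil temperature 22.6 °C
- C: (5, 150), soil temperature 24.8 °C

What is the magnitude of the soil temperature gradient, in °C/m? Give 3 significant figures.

With T = a·x + b·y + c and A as origin, the differences give:
  100·a + 30·b = +0.5
  (-10)·a + 95·b = +2.7
Eliminate b (×95 and ×30, subtract): 9800·a = -33.50 → a = ∂T/∂x = -0.003418
Back-substitute: b = ∂T/∂y = +0.02806.
|∇f| = √(-0.003418² + 0.02806²) = 0.02827 °C/m

0.0283 °C/m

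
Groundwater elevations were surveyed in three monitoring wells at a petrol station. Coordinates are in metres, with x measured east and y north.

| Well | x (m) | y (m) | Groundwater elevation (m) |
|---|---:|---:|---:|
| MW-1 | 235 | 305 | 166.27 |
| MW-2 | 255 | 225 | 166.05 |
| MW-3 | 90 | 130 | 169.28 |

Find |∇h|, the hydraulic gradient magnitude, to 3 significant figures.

0.0186

Differences from MW-1: to MW-2 (Δx, Δy, Δh) = (20, -80, -0.22); to MW-3 = (-145, -175, +3.01).
Solve a·Δx + b·Δy = Δh: det = 20·(-175) − (-145)·(-80) = -15100.
∂h/∂x = [(-0.22)·(-175) − (+3.01)·(-80)] / -15100 = -0.01850
∂h/∂y = [20·(+3.01) − (-145)·(-0.22)] / -15100 = -0.001874
|∇h| = √(-0.01850² + -0.001874²) = 0.01859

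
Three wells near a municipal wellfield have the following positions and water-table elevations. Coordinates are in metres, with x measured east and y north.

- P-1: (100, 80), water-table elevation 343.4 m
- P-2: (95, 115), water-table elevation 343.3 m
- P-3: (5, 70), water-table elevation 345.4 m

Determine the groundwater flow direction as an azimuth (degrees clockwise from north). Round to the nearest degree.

Differences from P-1: to P-2 (Δx, Δy, Δh) = (-5, 35, -0.1); to P-3 = (-95, -10, +2.0).
Solve a·Δx + b·Δy = Δh: det = (-5)·(-10) − (-95)·35 = 3375.
∂h/∂x = [(-0.1)·(-10) − (+2.0)·35] / 3375 = -0.02044
∂h/∂y = [(-5)·(+2.0) − (-95)·(-0.1)] / 3375 = -0.005778
Flow direction (−∇h) has components (+0.02044 E, +0.005778 N).
Azimuth = atan2(E, N) = atan2(+0.02044, +0.005778) = 74.2° ≈ 074°.

074°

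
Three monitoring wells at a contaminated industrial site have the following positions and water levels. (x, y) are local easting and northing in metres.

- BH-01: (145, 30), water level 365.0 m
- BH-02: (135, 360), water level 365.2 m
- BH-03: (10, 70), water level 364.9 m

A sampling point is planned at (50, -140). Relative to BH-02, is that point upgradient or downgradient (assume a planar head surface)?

downgradient

Differences from BH-01: to BH-02 (Δx, Δy, Δh) = (-10, 330, +0.2); to BH-03 = (-135, 40, -0.1).
Determinant of the coordinate differences = (-10)·40 − (-135)·330 = 44150.
∂h/∂x = [(+0.2)·40 − (-0.1)·330] / 44150 = +0.0009287
∂h/∂y = [(-10)·(-0.1) − (-135)·(+0.2)] / 44150 = +0.0006342
Head at (50, -140) = 365.0 + (+0.0009287)·(-95) + (+0.0006342)·(-170) = 364.80 m.
That is lower than the 365.2 m at BH-02, so the point is downgradient.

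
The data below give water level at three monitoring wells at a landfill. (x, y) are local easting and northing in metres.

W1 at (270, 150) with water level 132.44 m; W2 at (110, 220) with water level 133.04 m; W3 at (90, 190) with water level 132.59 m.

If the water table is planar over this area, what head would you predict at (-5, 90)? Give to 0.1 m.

With h = a·x + b·y + c and W1 as origin, the differences give:
  (-160)·a + 70·b = +0.60
  (-180)·a + 40·b = +0.15
Eliminate b (×40 and ×70, subtract): 6200·a = 13.500 → a = ∂h/∂x = +0.002177
Back-substitute: b = ∂h/∂y = +0.01355.
h(-5, 90) = 132.44 + (+0.002177)·(-275) + (+0.01355)·(-60) = 132.44 -0.599 -0.813 = 131.028 m.

131.0 m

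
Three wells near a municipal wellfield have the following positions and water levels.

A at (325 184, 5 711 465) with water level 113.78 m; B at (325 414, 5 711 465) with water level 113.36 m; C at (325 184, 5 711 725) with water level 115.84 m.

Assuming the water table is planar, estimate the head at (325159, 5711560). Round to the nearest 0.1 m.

∂h/∂x = (113.36 − 113.78) / (325414 − 325184) = -0.001826
∂h/∂y = (115.84 − 113.78) / (5711725 − 5711465) = +0.007923
h(325159, 5711560) = 113.78 + (-0.001826)·(-25) + (+0.007923)·(95) = 113.78 +0.046 +0.753 = 114.578 m.

114.6 m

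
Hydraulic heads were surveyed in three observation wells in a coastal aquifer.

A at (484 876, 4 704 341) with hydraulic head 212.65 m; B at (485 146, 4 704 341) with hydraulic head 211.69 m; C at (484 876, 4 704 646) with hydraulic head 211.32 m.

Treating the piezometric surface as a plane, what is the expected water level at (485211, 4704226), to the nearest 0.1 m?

∂h/∂x = (211.69 − 212.65) / (485146 − 484876) = -0.003556
∂h/∂y = (211.32 − 212.65) / (4704646 − 4704341) = -0.004361
h(485211, 4704226) = 212.65 + (-0.003556)·(335) + (-0.004361)·(-115) = 212.65 -1.191 +0.501 = 211.960 m.

212.0 m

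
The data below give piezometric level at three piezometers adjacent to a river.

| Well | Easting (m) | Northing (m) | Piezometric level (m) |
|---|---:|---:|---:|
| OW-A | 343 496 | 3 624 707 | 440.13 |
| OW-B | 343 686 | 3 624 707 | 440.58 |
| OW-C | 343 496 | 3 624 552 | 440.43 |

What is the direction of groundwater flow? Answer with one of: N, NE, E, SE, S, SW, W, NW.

∂h/∂x = (440.58 − 440.13) / (343686 − 343496) = +0.002368
∂h/∂y = (440.43 − 440.13) / (3624552 − 3624707) = -0.001935
Flow = −∇h = (-0.002368 east, +0.001935 north), which points northwest.

NW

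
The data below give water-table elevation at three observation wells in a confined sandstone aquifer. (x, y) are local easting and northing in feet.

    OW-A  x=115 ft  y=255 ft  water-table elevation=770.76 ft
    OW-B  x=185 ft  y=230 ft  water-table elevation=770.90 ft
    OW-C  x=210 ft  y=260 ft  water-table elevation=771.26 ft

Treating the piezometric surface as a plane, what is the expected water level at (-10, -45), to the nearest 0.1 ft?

With h = a·x + b·y + c and OW-A as origin, the differences give:
  70·a + (-25)·b = +0.14
  95·a + 5·b = +0.50
Eliminate b (×5 and ×(-25), subtract): 2725·a = 13.200 → a = ∂h/∂x = +0.004844
Back-substitute: b = ∂h/∂y = +0.007963.
h(-10, -45) = 770.76 + (+0.004844)·(-125) + (+0.007963)·(-300) = 770.76 -0.606 -2.389 = 767.766 ft.

767.8 ft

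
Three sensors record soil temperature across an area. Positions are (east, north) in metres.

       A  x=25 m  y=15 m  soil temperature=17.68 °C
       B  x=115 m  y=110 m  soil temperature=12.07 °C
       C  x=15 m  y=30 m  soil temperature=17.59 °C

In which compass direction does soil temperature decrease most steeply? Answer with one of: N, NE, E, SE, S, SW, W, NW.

NE

With T = a·x + b·y + c and A as origin, the differences give:
  90·a + 95·b = -5.61
  (-10)·a + 15·b = -0.09
Eliminate b (×15 and ×95, subtract): 2300·a = -75.600 → a = ∂T/∂x = -0.03287
Back-substitute: b = ∂T/∂y = -0.02791.
Steepest decrease is along −∇f = (+0.03287 E, +0.02791 N) → northeast.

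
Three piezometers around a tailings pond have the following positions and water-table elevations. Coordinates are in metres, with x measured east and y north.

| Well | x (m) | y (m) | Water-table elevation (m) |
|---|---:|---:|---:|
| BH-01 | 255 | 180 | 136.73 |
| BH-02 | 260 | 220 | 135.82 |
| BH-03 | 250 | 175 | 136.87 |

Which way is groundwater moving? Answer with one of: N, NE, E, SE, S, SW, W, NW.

N

With h = a·x + b·y + c and BH-01 as origin, the differences give:
  5·a + 40·b = -0.91
  (-5)·a + (-5)·b = +0.14
Eliminate b (×(-5) and ×40, subtract): 175·a = -1.050 → a = ∂h/∂x = -0.006000
Back-substitute: b = ∂h/∂y = -0.02200.
Flow = −∇h = (+0.006000 east, +0.02200 north), which points north.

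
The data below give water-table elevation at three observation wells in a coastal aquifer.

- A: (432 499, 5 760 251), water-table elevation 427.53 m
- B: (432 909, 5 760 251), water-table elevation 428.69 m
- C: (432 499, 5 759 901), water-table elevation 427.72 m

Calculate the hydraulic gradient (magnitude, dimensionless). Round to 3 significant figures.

∂h/∂x = (428.69 − 427.53) / (432909 − 432499) = +0.002829
∂h/∂y = (427.72 − 427.53) / (5759901 − 5760251) = -0.0005429
|∇h| = √(0.002829² + -0.0005429²) = 0.002881

0.00288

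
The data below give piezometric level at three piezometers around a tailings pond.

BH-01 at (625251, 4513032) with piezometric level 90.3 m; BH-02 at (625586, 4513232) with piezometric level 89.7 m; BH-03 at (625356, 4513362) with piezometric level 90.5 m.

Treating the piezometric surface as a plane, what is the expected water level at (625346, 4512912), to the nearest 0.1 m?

With h = a·x + b·y + c and BH-01 as origin, the differences give:
  335·a + 200·b = -0.6
  105·a + 330·b = +0.2
Eliminate b (×330 and ×200, subtract): 89550·a = -238.00 → a = ∂h/∂x = -0.002658
Back-substitute: b = ∂h/∂y = +0.001452.
h(625346, 4512912) = 90.3 + (-0.002658)·(95) + (+0.001452)·(-120) = 90.3 -0.252 -0.174 = 89.873 m.

89.9 m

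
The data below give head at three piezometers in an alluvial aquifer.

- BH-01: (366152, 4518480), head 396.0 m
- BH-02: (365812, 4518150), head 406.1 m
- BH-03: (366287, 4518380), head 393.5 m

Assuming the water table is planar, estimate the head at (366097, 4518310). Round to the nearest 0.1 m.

398.4 m

Differences from BH-01: to BH-02 (Δx, Δy, Δh) = (-340, -330, +10.1); to BH-03 = (135, -100, -2.5).
Determinant of the coordinate differences = (-340)·(-100) − 135·(-330) = 78550.
∂h/∂x = [(+10.1)·(-100) − (-2.5)·(-330)] / 78550 = -0.02336
∂h/∂y = [(-340)·(-2.5) − 135·(+10.1)] / 78550 = -0.006537
h(366097, 4518310) = 396.0 + (-0.02336)·(-55) + (-0.006537)·(-170) = 396.0 +1.285 +1.111 = 398.396 m.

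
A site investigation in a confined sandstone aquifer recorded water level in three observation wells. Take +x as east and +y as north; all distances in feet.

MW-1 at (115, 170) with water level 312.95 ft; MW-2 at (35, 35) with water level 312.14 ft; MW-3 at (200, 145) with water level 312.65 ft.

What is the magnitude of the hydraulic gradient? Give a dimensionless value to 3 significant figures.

0.00705

Taking MW-1 as reference: MW-2−MW-1 = (-80, -135, -0.81); MW-3−MW-1 = (85, -25, -0.30).
Solve a·Δx + b·Δy = Δh: det = (-80)·(-25) − 85·(-135) = 13475.
∂h/∂x = [(-0.81)·(-25) − (-0.30)·(-135)] / 13475 = -0.001503
∂h/∂y = [(-80)·(-0.30) − 85·(-0.81)] / 13475 = +0.006891
|∇h| = √(-0.001503² + 0.006891²) = 0.007053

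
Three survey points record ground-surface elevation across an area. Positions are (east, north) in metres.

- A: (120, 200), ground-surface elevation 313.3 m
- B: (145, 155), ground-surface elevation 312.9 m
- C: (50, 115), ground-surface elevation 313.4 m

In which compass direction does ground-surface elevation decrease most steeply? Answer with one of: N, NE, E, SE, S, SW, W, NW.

SE

With z = a·x + b·y + c and A as origin, the differences give:
  25·a + (-45)·b = -0.4
  (-70)·a + (-85)·b = +0.1
Eliminate b (×(-85) and ×(-45), subtract): -5275·a = 38.50 → a = ∂z/∂x = -0.007299
Back-substitute: b = ∂z/∂y = +0.004834.
Steepest decrease is along −∇f = (+0.007299 E, -0.004834 N) → southeast.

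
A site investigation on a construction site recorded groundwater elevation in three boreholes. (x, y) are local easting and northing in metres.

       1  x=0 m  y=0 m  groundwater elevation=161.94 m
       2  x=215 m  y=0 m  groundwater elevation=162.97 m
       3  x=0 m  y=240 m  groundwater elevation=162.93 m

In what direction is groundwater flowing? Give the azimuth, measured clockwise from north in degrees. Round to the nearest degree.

∂h/∂x = (162.97 − 161.94) / (215 − 0) = +0.004791
∂h/∂y = (162.93 − 161.94) / (240 − 0) = +0.004125
Flow direction (−∇h) has components (-0.004791 E, -0.004125 N).
Azimuth = atan2(E, N) = atan2(-0.004791, -0.004125) = 229.3° ≈ 229°.

229°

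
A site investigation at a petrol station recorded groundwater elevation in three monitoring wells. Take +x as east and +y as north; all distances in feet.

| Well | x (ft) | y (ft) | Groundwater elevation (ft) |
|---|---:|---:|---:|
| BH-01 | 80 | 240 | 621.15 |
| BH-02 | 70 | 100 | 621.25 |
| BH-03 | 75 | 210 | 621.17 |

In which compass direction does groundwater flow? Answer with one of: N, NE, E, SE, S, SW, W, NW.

NW

Three-point gradient (reference BH-01): Δ to BH-02 = (-10, -140, +0.10), Δ to BH-03 = (-5, -30, +0.02).
∂h/∂x = +0.0005000, ∂h/∂y = -0.0007500 (det = -400).
Flow = −∇h = (-0.0005000 east, +0.0007500 north), which points northwest.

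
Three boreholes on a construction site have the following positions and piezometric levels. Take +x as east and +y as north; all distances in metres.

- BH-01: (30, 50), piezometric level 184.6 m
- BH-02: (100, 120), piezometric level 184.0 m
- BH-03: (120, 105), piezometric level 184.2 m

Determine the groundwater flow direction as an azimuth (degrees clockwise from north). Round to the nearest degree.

Differences from BH-01: to BH-02 (Δx, Δy, Δh) = (70, 70, -0.6); to BH-03 = (90, 55, -0.4).
Determinant of the coordinate differences = 70·55 − 90·70 = -2450.
∂h/∂x = [(-0.6)·55 − (-0.4)·70] / -2450 = +0.002041
∂h/∂y = [70·(-0.4) − 90·(-0.6)] / -2450 = -0.01061
Flow direction (−∇h) has components (-0.002041 E, +0.01061 N).
Azimuth = atan2(E, N) = atan2(-0.002041, +0.01061) = 349.1° ≈ 349°.

349°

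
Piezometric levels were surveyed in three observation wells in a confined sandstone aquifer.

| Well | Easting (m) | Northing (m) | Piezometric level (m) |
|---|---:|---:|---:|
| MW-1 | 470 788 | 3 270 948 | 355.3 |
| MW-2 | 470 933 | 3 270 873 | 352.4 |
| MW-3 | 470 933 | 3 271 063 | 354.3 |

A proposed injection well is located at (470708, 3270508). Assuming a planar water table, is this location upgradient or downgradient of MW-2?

With h = a·x + b·y + c and MW-1 as origin, the differences give:
  145·a + (-75)·b = -2.9
  145·a + 115·b = -1.0
Eliminate b (×115 and ×(-75), subtract): 27550·a = -408.50 → a = ∂h/∂x = -0.01483
Back-substitute: b = ∂h/∂y = +0.01000.
Head at (470708, 3270508) = 355.3 + (-0.01483)·(-80) + (+0.01000)·(-440) = 352.09 m.
That is lower than the 352.4 m at MW-2, so the point is downgradient.

downgradient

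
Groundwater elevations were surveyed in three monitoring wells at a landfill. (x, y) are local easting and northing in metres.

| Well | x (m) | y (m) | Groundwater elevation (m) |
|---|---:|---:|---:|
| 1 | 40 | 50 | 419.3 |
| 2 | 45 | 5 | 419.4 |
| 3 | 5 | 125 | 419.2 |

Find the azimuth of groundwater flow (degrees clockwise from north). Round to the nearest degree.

With h = a·x + b·y + c and 1 as origin, the differences give:
  5·a + (-45)·b = +0.1
  (-35)·a + 75·b = -0.1
Eliminate b (×75 and ×(-45), subtract): -1200·a = 3.00 → a = ∂h/∂x = -0.002500
Back-substitute: b = ∂h/∂y = -0.002500.
Flow direction (−∇h) has components (+0.002500 E, +0.002500 N).
Azimuth = atan2(E, N) = atan2(+0.002500, +0.002500) = 45.0° ≈ 045°.

045°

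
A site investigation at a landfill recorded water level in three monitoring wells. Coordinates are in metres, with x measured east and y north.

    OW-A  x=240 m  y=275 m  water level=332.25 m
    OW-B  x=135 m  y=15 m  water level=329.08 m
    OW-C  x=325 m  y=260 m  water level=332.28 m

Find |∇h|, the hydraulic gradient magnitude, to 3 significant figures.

0.0115

Differences from OW-A: to OW-B (Δx, Δy, Δh) = (-105, -260, -3.17); to OW-C = (85, -15, +0.03).
Determinant of the coordinate differences = (-105)·(-15) − 85·(-260) = 23675.
∂h/∂x = [(-3.17)·(-15) − (+0.03)·(-260)] / 23675 = +0.002338
∂h/∂y = [(-105)·(+0.03) − 85·(-3.17)] / 23675 = +0.01125
|∇h| = √(0.002338² + 0.01125²) = 0.01149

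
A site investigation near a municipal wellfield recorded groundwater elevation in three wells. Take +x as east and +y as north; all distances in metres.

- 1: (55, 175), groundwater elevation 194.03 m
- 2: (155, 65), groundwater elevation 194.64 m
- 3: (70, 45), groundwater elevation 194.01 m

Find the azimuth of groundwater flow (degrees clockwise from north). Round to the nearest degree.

Differences from 1: to 2 (Δx, Δy, Δh) = (100, -110, +0.61); to 3 = (15, -130, -0.02).
Determinant of the coordinate differences = 100·(-130) − 15·(-110) = -11350.
∂h/∂x = [(+0.61)·(-130) − (-0.02)·(-110)] / -11350 = +0.007181
∂h/∂y = [100·(-0.02) − 15·(+0.61)] / -11350 = +0.0009824
Flow direction (−∇h) has components (-0.007181 E, -0.0009824 N).
Azimuth = atan2(E, N) = atan2(-0.007181, -0.0009824) = 262.2° ≈ 262°.

262°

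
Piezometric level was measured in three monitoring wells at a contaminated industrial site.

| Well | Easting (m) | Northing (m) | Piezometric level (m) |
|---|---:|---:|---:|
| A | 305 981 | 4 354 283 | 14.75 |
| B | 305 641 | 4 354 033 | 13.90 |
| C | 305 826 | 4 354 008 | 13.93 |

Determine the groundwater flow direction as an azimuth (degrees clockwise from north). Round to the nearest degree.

191°

Three-point gradient (reference A): Δ to B = (-340, -250, -0.85), Δ to C = (-155, -275, -0.82).
∂h/∂x = +0.0005251, ∂h/∂y = +0.002686 (det = 54750).
Flow direction (−∇h) has components (-0.0005251 E, -0.002686 N).
Azimuth = atan2(E, N) = atan2(-0.0005251, -0.002686) = 191.1° ≈ 191°.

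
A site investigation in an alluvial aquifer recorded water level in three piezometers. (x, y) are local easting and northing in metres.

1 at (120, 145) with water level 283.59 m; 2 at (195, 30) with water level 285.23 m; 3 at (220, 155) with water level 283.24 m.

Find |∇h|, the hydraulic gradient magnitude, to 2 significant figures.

Differences from 1: to 2 (Δx, Δy, Δh) = (75, -115, +1.64); to 3 = (100, 10, -0.35).
Solve a·Δx + b·Δy = Δh: det = 75·10 − 100·(-115) = 12250.
∂h/∂x = [(+1.64)·10 − (-0.35)·(-115)] / 12250 = -0.001947
∂h/∂y = [75·(-0.35) − 100·(+1.64)] / 12250 = -0.01553
|∇h| = √(-0.001947² + -0.01553²) = 0.01565

0.016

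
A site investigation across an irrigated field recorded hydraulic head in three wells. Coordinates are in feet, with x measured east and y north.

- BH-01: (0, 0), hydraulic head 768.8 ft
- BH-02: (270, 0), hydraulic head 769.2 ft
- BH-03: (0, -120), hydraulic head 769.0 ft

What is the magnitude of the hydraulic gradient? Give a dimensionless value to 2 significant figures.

∂h/∂x = (769.2 − 768.8) / (270 − 0) = +0.001481
∂h/∂y = (769.0 − 768.8) / (-120 − 0) = -0.001667
|∇h| = √(0.001481² + -0.001667²) = 0.00223

0.0022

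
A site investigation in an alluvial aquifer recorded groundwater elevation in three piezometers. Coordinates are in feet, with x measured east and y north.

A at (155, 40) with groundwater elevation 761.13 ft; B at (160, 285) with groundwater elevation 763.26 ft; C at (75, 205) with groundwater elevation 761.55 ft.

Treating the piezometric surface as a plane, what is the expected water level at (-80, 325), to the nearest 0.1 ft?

Taking A as reference: B−A = (5, 245, +2.13); C−A = (-80, 165, +0.42).
Solve a·Δx + b·Δy = Δh: det = 5·165 − (-80)·245 = 20425.
∂h/∂x = [(+2.13)·165 − (+0.42)·245] / 20425 = +0.01217
∂h/∂y = [5·(+0.42) − (-80)·(+2.13)] / 20425 = +0.008446
h(-80, 325) = 761.13 + (+0.01217)·(-235) + (+0.008446)·(285) = 761.13 -2.860 +2.407 = 760.677 ft.

760.7 ft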